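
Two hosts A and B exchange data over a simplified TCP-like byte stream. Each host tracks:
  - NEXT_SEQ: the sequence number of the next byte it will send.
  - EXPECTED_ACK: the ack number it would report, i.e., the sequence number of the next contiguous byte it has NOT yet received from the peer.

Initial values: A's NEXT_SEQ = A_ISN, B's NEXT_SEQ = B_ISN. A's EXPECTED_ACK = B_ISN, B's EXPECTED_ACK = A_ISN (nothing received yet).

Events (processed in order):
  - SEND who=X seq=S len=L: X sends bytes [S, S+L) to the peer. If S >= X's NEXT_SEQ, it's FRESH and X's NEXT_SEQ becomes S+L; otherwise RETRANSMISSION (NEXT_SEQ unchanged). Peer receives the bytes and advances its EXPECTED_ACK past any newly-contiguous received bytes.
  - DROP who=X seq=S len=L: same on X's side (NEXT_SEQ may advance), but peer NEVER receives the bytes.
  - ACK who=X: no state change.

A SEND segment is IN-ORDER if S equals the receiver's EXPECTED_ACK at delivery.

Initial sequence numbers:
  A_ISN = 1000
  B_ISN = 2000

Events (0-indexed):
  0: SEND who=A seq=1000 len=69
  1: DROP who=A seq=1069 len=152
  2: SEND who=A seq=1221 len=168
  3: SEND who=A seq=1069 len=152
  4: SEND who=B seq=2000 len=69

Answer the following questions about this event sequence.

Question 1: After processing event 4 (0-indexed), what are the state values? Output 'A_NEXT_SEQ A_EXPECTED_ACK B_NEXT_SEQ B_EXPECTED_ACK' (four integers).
After event 0: A_seq=1069 A_ack=2000 B_seq=2000 B_ack=1069
After event 1: A_seq=1221 A_ack=2000 B_seq=2000 B_ack=1069
After event 2: A_seq=1389 A_ack=2000 B_seq=2000 B_ack=1069
After event 3: A_seq=1389 A_ack=2000 B_seq=2000 B_ack=1389
After event 4: A_seq=1389 A_ack=2069 B_seq=2069 B_ack=1389

1389 2069 2069 1389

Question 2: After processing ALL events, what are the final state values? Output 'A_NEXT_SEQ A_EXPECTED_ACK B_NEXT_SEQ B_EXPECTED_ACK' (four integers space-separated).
After event 0: A_seq=1069 A_ack=2000 B_seq=2000 B_ack=1069
After event 1: A_seq=1221 A_ack=2000 B_seq=2000 B_ack=1069
After event 2: A_seq=1389 A_ack=2000 B_seq=2000 B_ack=1069
After event 3: A_seq=1389 A_ack=2000 B_seq=2000 B_ack=1389
After event 4: A_seq=1389 A_ack=2069 B_seq=2069 B_ack=1389

Answer: 1389 2069 2069 1389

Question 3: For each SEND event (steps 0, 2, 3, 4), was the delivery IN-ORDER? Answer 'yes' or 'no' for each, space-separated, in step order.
Answer: yes no yes yes

Derivation:
Step 0: SEND seq=1000 -> in-order
Step 2: SEND seq=1221 -> out-of-order
Step 3: SEND seq=1069 -> in-order
Step 4: SEND seq=2000 -> in-order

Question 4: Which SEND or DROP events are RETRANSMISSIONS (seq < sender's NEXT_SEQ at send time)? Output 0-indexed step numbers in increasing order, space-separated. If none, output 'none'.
Answer: 3

Derivation:
Step 0: SEND seq=1000 -> fresh
Step 1: DROP seq=1069 -> fresh
Step 2: SEND seq=1221 -> fresh
Step 3: SEND seq=1069 -> retransmit
Step 4: SEND seq=2000 -> fresh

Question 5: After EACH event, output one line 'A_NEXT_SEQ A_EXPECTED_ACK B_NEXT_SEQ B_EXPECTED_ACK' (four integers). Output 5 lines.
1069 2000 2000 1069
1221 2000 2000 1069
1389 2000 2000 1069
1389 2000 2000 1389
1389 2069 2069 1389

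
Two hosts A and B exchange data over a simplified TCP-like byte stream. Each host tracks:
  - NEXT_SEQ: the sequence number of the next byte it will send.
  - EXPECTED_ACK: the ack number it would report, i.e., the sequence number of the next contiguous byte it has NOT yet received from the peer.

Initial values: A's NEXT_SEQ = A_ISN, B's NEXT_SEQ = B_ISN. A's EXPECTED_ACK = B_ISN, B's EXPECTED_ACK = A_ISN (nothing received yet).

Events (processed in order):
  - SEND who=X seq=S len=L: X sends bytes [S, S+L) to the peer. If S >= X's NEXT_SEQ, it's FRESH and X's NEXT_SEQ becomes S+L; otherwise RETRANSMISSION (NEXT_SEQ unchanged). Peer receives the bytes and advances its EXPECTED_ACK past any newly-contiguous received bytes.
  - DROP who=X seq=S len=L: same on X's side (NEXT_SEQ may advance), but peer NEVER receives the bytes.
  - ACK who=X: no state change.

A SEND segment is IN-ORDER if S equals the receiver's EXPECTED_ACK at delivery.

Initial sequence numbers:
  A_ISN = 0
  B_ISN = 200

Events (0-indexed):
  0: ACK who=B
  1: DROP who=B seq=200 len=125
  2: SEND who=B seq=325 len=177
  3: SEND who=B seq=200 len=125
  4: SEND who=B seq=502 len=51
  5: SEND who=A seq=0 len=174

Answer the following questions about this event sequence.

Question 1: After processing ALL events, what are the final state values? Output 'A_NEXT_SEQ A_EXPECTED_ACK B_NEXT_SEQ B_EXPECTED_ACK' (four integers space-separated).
Answer: 174 553 553 174

Derivation:
After event 0: A_seq=0 A_ack=200 B_seq=200 B_ack=0
After event 1: A_seq=0 A_ack=200 B_seq=325 B_ack=0
After event 2: A_seq=0 A_ack=200 B_seq=502 B_ack=0
After event 3: A_seq=0 A_ack=502 B_seq=502 B_ack=0
After event 4: A_seq=0 A_ack=553 B_seq=553 B_ack=0
After event 5: A_seq=174 A_ack=553 B_seq=553 B_ack=174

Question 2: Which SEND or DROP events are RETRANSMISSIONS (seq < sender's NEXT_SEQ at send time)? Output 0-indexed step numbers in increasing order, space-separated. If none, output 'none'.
Answer: 3

Derivation:
Step 1: DROP seq=200 -> fresh
Step 2: SEND seq=325 -> fresh
Step 3: SEND seq=200 -> retransmit
Step 4: SEND seq=502 -> fresh
Step 5: SEND seq=0 -> fresh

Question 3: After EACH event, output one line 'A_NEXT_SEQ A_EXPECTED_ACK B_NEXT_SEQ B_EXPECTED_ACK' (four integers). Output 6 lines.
0 200 200 0
0 200 325 0
0 200 502 0
0 502 502 0
0 553 553 0
174 553 553 174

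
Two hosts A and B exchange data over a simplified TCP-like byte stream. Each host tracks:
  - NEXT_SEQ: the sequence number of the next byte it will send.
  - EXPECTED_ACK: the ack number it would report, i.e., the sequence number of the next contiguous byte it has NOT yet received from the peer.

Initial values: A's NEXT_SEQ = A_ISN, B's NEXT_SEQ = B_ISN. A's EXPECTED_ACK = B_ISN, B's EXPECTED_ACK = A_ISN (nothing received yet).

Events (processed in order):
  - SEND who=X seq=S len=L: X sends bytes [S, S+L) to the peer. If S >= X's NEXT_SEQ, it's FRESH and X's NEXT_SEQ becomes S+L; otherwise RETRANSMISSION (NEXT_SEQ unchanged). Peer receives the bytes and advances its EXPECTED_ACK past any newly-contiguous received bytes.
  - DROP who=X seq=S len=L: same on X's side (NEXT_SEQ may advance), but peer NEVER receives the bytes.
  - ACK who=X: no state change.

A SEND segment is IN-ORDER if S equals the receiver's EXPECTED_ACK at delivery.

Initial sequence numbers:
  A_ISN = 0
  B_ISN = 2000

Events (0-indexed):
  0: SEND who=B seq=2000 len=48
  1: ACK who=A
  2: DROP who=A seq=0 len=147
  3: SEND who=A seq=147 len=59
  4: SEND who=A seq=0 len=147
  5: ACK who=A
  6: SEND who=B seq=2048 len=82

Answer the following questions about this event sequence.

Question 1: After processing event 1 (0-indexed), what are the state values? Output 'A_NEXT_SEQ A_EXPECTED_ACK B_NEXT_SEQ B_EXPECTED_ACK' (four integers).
After event 0: A_seq=0 A_ack=2048 B_seq=2048 B_ack=0
After event 1: A_seq=0 A_ack=2048 B_seq=2048 B_ack=0

0 2048 2048 0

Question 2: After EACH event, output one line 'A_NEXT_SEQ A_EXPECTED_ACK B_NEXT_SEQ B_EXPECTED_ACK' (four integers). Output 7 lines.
0 2048 2048 0
0 2048 2048 0
147 2048 2048 0
206 2048 2048 0
206 2048 2048 206
206 2048 2048 206
206 2130 2130 206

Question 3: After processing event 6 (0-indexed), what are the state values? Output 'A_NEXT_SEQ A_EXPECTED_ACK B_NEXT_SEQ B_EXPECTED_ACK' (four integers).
After event 0: A_seq=0 A_ack=2048 B_seq=2048 B_ack=0
After event 1: A_seq=0 A_ack=2048 B_seq=2048 B_ack=0
After event 2: A_seq=147 A_ack=2048 B_seq=2048 B_ack=0
After event 3: A_seq=206 A_ack=2048 B_seq=2048 B_ack=0
After event 4: A_seq=206 A_ack=2048 B_seq=2048 B_ack=206
After event 5: A_seq=206 A_ack=2048 B_seq=2048 B_ack=206
After event 6: A_seq=206 A_ack=2130 B_seq=2130 B_ack=206

206 2130 2130 206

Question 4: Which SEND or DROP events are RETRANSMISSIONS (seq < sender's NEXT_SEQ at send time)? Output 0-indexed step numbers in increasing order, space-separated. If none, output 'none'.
Answer: 4

Derivation:
Step 0: SEND seq=2000 -> fresh
Step 2: DROP seq=0 -> fresh
Step 3: SEND seq=147 -> fresh
Step 4: SEND seq=0 -> retransmit
Step 6: SEND seq=2048 -> fresh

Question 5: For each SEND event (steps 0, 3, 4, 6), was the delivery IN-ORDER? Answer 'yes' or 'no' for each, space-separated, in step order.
Step 0: SEND seq=2000 -> in-order
Step 3: SEND seq=147 -> out-of-order
Step 4: SEND seq=0 -> in-order
Step 6: SEND seq=2048 -> in-order

Answer: yes no yes yes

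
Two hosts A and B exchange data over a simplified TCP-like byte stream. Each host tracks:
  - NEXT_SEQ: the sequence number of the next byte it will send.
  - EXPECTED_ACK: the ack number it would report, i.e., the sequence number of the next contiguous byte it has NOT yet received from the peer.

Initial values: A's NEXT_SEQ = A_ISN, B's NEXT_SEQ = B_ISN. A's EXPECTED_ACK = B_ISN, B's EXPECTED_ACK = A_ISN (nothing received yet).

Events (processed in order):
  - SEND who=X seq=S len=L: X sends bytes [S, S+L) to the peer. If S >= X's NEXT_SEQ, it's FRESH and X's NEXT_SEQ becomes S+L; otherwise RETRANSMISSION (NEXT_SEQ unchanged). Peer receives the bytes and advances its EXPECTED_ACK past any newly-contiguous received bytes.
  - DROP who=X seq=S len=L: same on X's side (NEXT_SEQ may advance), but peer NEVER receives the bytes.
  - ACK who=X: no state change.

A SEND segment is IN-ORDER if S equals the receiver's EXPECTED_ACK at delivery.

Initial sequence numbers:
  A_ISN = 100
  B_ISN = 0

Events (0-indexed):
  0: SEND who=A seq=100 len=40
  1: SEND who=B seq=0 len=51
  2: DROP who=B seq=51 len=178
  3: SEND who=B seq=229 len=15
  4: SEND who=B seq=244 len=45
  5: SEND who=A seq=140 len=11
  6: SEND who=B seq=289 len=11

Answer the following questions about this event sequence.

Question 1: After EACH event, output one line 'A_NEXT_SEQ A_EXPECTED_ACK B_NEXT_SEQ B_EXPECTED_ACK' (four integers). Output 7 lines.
140 0 0 140
140 51 51 140
140 51 229 140
140 51 244 140
140 51 289 140
151 51 289 151
151 51 300 151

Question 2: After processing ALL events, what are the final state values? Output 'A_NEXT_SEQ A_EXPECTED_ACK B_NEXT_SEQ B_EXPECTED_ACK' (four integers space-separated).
After event 0: A_seq=140 A_ack=0 B_seq=0 B_ack=140
After event 1: A_seq=140 A_ack=51 B_seq=51 B_ack=140
After event 2: A_seq=140 A_ack=51 B_seq=229 B_ack=140
After event 3: A_seq=140 A_ack=51 B_seq=244 B_ack=140
After event 4: A_seq=140 A_ack=51 B_seq=289 B_ack=140
After event 5: A_seq=151 A_ack=51 B_seq=289 B_ack=151
After event 6: A_seq=151 A_ack=51 B_seq=300 B_ack=151

Answer: 151 51 300 151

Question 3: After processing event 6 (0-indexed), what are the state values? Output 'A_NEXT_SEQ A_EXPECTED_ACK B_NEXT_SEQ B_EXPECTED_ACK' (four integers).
After event 0: A_seq=140 A_ack=0 B_seq=0 B_ack=140
After event 1: A_seq=140 A_ack=51 B_seq=51 B_ack=140
After event 2: A_seq=140 A_ack=51 B_seq=229 B_ack=140
After event 3: A_seq=140 A_ack=51 B_seq=244 B_ack=140
After event 4: A_seq=140 A_ack=51 B_seq=289 B_ack=140
After event 5: A_seq=151 A_ack=51 B_seq=289 B_ack=151
After event 6: A_seq=151 A_ack=51 B_seq=300 B_ack=151

151 51 300 151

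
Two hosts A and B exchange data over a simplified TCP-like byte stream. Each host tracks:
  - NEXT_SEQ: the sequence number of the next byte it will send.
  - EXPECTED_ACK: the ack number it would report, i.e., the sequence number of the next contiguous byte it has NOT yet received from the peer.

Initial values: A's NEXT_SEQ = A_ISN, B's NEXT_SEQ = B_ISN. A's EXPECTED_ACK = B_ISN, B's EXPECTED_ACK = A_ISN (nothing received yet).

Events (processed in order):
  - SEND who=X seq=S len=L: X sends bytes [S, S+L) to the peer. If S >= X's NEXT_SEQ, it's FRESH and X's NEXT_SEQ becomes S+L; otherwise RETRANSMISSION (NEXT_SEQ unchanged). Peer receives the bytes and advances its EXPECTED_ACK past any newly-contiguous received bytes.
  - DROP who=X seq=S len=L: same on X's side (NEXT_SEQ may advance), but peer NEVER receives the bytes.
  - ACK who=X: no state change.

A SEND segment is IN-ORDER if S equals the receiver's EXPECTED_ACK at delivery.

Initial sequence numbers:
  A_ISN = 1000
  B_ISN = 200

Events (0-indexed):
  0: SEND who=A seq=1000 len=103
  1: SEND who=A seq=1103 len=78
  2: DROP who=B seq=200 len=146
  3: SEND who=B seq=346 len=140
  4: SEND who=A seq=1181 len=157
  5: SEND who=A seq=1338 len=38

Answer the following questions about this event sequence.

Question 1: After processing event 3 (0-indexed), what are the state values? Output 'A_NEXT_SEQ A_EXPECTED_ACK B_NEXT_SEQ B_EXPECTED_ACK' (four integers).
After event 0: A_seq=1103 A_ack=200 B_seq=200 B_ack=1103
After event 1: A_seq=1181 A_ack=200 B_seq=200 B_ack=1181
After event 2: A_seq=1181 A_ack=200 B_seq=346 B_ack=1181
After event 3: A_seq=1181 A_ack=200 B_seq=486 B_ack=1181

1181 200 486 1181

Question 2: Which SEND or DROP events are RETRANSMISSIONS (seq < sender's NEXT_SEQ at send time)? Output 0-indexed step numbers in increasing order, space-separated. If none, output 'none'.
Step 0: SEND seq=1000 -> fresh
Step 1: SEND seq=1103 -> fresh
Step 2: DROP seq=200 -> fresh
Step 3: SEND seq=346 -> fresh
Step 4: SEND seq=1181 -> fresh
Step 5: SEND seq=1338 -> fresh

Answer: none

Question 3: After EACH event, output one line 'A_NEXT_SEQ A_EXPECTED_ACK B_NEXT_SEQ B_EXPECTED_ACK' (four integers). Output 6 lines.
1103 200 200 1103
1181 200 200 1181
1181 200 346 1181
1181 200 486 1181
1338 200 486 1338
1376 200 486 1376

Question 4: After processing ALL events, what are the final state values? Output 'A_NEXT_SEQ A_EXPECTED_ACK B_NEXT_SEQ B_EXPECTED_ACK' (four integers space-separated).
Answer: 1376 200 486 1376

Derivation:
After event 0: A_seq=1103 A_ack=200 B_seq=200 B_ack=1103
After event 1: A_seq=1181 A_ack=200 B_seq=200 B_ack=1181
After event 2: A_seq=1181 A_ack=200 B_seq=346 B_ack=1181
After event 3: A_seq=1181 A_ack=200 B_seq=486 B_ack=1181
After event 4: A_seq=1338 A_ack=200 B_seq=486 B_ack=1338
After event 5: A_seq=1376 A_ack=200 B_seq=486 B_ack=1376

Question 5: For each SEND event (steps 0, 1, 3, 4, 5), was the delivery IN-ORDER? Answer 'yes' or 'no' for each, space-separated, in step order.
Step 0: SEND seq=1000 -> in-order
Step 1: SEND seq=1103 -> in-order
Step 3: SEND seq=346 -> out-of-order
Step 4: SEND seq=1181 -> in-order
Step 5: SEND seq=1338 -> in-order

Answer: yes yes no yes yes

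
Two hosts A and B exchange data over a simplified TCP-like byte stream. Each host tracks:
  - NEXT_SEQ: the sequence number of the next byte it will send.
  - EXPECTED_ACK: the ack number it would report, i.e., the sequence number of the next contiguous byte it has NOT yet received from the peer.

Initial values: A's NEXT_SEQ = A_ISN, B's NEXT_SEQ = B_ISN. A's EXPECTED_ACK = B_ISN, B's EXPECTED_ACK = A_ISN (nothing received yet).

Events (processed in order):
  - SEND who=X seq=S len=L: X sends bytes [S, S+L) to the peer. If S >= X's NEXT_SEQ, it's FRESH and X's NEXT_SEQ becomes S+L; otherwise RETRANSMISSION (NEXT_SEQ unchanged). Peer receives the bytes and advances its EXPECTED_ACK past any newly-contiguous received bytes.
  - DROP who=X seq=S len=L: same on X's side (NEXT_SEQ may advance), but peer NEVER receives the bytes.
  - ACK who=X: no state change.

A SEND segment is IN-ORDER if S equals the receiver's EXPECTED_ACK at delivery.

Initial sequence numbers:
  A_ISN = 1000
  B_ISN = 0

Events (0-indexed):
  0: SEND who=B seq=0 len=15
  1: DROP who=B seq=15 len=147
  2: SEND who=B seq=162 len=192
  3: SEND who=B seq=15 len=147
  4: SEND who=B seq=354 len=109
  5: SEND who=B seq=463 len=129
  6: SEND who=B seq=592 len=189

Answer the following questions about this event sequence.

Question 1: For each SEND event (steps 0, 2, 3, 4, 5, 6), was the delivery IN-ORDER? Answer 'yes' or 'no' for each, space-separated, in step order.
Answer: yes no yes yes yes yes

Derivation:
Step 0: SEND seq=0 -> in-order
Step 2: SEND seq=162 -> out-of-order
Step 3: SEND seq=15 -> in-order
Step 4: SEND seq=354 -> in-order
Step 5: SEND seq=463 -> in-order
Step 6: SEND seq=592 -> in-order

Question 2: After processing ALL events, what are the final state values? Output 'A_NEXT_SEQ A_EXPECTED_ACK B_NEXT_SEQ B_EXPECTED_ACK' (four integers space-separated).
After event 0: A_seq=1000 A_ack=15 B_seq=15 B_ack=1000
After event 1: A_seq=1000 A_ack=15 B_seq=162 B_ack=1000
After event 2: A_seq=1000 A_ack=15 B_seq=354 B_ack=1000
After event 3: A_seq=1000 A_ack=354 B_seq=354 B_ack=1000
After event 4: A_seq=1000 A_ack=463 B_seq=463 B_ack=1000
After event 5: A_seq=1000 A_ack=592 B_seq=592 B_ack=1000
After event 6: A_seq=1000 A_ack=781 B_seq=781 B_ack=1000

Answer: 1000 781 781 1000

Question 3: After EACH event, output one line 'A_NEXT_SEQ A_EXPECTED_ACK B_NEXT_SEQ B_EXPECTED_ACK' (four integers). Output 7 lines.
1000 15 15 1000
1000 15 162 1000
1000 15 354 1000
1000 354 354 1000
1000 463 463 1000
1000 592 592 1000
1000 781 781 1000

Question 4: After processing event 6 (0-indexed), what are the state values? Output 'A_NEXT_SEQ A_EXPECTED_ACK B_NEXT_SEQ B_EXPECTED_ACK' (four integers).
After event 0: A_seq=1000 A_ack=15 B_seq=15 B_ack=1000
After event 1: A_seq=1000 A_ack=15 B_seq=162 B_ack=1000
After event 2: A_seq=1000 A_ack=15 B_seq=354 B_ack=1000
After event 3: A_seq=1000 A_ack=354 B_seq=354 B_ack=1000
After event 4: A_seq=1000 A_ack=463 B_seq=463 B_ack=1000
After event 5: A_seq=1000 A_ack=592 B_seq=592 B_ack=1000
After event 6: A_seq=1000 A_ack=781 B_seq=781 B_ack=1000

1000 781 781 1000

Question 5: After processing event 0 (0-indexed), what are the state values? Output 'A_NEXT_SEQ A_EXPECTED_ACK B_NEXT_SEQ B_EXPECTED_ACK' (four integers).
After event 0: A_seq=1000 A_ack=15 B_seq=15 B_ack=1000

1000 15 15 1000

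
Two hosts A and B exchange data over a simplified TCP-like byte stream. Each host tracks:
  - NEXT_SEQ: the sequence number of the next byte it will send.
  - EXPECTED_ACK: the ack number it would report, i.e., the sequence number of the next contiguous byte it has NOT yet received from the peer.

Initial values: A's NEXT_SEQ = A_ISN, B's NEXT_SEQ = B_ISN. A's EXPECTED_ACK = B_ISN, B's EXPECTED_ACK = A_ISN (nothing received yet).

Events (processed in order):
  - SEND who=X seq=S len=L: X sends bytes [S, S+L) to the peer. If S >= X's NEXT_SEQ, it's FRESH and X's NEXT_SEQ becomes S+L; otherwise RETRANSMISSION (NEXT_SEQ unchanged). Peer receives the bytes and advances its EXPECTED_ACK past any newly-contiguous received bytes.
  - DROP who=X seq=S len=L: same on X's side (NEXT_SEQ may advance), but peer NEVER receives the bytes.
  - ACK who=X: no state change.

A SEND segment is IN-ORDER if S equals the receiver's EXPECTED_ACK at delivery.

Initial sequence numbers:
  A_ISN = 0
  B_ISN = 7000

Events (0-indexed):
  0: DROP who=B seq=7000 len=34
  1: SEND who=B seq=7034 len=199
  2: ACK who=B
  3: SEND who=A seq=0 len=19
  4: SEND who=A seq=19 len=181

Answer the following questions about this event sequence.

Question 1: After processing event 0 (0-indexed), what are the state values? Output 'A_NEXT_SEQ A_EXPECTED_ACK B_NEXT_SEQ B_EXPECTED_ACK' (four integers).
After event 0: A_seq=0 A_ack=7000 B_seq=7034 B_ack=0

0 7000 7034 0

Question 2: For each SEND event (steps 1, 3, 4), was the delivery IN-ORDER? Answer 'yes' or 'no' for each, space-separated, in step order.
Answer: no yes yes

Derivation:
Step 1: SEND seq=7034 -> out-of-order
Step 3: SEND seq=0 -> in-order
Step 4: SEND seq=19 -> in-order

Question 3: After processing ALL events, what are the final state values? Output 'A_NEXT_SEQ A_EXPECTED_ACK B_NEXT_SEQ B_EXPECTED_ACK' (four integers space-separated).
After event 0: A_seq=0 A_ack=7000 B_seq=7034 B_ack=0
After event 1: A_seq=0 A_ack=7000 B_seq=7233 B_ack=0
After event 2: A_seq=0 A_ack=7000 B_seq=7233 B_ack=0
After event 3: A_seq=19 A_ack=7000 B_seq=7233 B_ack=19
After event 4: A_seq=200 A_ack=7000 B_seq=7233 B_ack=200

Answer: 200 7000 7233 200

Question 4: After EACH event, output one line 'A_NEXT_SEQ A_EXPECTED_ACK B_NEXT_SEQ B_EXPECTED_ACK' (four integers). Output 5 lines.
0 7000 7034 0
0 7000 7233 0
0 7000 7233 0
19 7000 7233 19
200 7000 7233 200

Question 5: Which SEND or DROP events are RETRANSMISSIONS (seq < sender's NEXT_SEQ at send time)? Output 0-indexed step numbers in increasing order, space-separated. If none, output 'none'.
Answer: none

Derivation:
Step 0: DROP seq=7000 -> fresh
Step 1: SEND seq=7034 -> fresh
Step 3: SEND seq=0 -> fresh
Step 4: SEND seq=19 -> fresh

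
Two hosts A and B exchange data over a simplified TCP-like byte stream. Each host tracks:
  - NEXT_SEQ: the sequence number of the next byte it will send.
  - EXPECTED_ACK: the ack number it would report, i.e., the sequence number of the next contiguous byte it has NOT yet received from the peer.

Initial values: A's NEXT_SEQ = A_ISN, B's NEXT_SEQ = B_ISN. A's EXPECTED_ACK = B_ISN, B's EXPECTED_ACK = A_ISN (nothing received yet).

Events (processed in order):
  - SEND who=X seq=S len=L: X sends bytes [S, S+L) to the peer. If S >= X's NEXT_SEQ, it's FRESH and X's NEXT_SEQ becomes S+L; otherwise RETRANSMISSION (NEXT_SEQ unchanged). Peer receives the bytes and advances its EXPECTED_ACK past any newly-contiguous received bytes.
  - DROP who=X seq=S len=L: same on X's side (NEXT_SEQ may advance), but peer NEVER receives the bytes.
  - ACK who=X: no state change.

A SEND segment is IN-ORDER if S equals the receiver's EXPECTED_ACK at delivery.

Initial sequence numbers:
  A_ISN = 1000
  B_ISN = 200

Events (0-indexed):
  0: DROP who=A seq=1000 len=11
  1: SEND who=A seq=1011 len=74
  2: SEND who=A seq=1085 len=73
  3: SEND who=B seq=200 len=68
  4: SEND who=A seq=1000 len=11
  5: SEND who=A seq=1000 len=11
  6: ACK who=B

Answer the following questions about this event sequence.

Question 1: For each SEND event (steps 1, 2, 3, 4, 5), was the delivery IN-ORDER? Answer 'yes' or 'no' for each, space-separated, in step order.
Answer: no no yes yes no

Derivation:
Step 1: SEND seq=1011 -> out-of-order
Step 2: SEND seq=1085 -> out-of-order
Step 3: SEND seq=200 -> in-order
Step 4: SEND seq=1000 -> in-order
Step 5: SEND seq=1000 -> out-of-order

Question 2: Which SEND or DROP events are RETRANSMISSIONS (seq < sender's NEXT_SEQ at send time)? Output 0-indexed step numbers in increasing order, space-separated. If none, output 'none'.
Answer: 4 5

Derivation:
Step 0: DROP seq=1000 -> fresh
Step 1: SEND seq=1011 -> fresh
Step 2: SEND seq=1085 -> fresh
Step 3: SEND seq=200 -> fresh
Step 4: SEND seq=1000 -> retransmit
Step 5: SEND seq=1000 -> retransmit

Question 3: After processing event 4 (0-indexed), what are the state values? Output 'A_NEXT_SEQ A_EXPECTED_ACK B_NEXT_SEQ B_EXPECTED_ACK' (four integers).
After event 0: A_seq=1011 A_ack=200 B_seq=200 B_ack=1000
After event 1: A_seq=1085 A_ack=200 B_seq=200 B_ack=1000
After event 2: A_seq=1158 A_ack=200 B_seq=200 B_ack=1000
After event 3: A_seq=1158 A_ack=268 B_seq=268 B_ack=1000
After event 4: A_seq=1158 A_ack=268 B_seq=268 B_ack=1158

1158 268 268 1158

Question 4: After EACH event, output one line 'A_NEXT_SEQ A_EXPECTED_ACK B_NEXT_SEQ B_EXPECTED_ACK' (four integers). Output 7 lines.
1011 200 200 1000
1085 200 200 1000
1158 200 200 1000
1158 268 268 1000
1158 268 268 1158
1158 268 268 1158
1158 268 268 1158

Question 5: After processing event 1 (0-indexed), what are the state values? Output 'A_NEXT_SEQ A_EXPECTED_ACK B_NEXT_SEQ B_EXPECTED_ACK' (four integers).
After event 0: A_seq=1011 A_ack=200 B_seq=200 B_ack=1000
After event 1: A_seq=1085 A_ack=200 B_seq=200 B_ack=1000

1085 200 200 1000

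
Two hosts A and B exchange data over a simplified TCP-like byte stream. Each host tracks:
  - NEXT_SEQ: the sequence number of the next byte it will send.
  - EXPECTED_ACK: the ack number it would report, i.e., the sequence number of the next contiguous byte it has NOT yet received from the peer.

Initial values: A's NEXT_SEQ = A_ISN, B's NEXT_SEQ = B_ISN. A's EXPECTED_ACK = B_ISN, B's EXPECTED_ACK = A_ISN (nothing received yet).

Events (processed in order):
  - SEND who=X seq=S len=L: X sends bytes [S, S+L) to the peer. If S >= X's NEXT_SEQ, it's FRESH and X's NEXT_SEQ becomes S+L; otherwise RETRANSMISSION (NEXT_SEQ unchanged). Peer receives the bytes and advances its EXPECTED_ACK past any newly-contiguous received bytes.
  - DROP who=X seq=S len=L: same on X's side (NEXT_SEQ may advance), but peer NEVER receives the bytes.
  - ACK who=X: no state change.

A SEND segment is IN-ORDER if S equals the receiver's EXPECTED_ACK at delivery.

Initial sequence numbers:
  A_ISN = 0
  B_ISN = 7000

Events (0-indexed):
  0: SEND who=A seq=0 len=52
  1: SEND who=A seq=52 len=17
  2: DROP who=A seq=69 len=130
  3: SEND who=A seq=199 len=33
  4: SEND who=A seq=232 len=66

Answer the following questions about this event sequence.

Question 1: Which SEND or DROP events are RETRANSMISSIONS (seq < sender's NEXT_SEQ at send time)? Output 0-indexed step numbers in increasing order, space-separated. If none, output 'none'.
Answer: none

Derivation:
Step 0: SEND seq=0 -> fresh
Step 1: SEND seq=52 -> fresh
Step 2: DROP seq=69 -> fresh
Step 3: SEND seq=199 -> fresh
Step 4: SEND seq=232 -> fresh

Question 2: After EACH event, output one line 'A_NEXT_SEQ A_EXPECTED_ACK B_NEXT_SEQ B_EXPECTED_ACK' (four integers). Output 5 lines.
52 7000 7000 52
69 7000 7000 69
199 7000 7000 69
232 7000 7000 69
298 7000 7000 69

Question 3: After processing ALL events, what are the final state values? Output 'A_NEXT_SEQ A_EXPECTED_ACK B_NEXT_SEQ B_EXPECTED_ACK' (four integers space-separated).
After event 0: A_seq=52 A_ack=7000 B_seq=7000 B_ack=52
After event 1: A_seq=69 A_ack=7000 B_seq=7000 B_ack=69
After event 2: A_seq=199 A_ack=7000 B_seq=7000 B_ack=69
After event 3: A_seq=232 A_ack=7000 B_seq=7000 B_ack=69
After event 4: A_seq=298 A_ack=7000 B_seq=7000 B_ack=69

Answer: 298 7000 7000 69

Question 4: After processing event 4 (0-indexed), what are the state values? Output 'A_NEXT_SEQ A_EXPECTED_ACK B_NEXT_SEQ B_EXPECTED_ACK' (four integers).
After event 0: A_seq=52 A_ack=7000 B_seq=7000 B_ack=52
After event 1: A_seq=69 A_ack=7000 B_seq=7000 B_ack=69
After event 2: A_seq=199 A_ack=7000 B_seq=7000 B_ack=69
After event 3: A_seq=232 A_ack=7000 B_seq=7000 B_ack=69
After event 4: A_seq=298 A_ack=7000 B_seq=7000 B_ack=69

298 7000 7000 69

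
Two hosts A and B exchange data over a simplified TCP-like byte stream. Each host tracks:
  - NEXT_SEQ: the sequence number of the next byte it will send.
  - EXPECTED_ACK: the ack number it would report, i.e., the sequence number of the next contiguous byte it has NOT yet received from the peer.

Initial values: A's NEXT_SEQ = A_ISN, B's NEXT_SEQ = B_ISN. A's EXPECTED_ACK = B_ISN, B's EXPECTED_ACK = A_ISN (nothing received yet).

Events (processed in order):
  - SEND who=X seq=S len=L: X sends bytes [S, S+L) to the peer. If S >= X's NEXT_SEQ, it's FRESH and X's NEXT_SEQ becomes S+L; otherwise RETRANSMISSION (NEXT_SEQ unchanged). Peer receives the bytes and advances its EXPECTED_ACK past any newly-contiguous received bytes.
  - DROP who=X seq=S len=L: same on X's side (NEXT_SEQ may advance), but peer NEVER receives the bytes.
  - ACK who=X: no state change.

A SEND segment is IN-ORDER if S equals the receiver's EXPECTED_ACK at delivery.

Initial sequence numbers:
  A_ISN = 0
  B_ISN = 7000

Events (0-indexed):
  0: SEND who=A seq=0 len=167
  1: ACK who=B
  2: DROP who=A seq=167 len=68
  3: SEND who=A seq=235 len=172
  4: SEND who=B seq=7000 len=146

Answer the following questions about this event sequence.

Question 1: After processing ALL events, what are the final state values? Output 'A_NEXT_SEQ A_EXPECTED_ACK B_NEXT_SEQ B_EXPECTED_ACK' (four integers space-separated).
Answer: 407 7146 7146 167

Derivation:
After event 0: A_seq=167 A_ack=7000 B_seq=7000 B_ack=167
After event 1: A_seq=167 A_ack=7000 B_seq=7000 B_ack=167
After event 2: A_seq=235 A_ack=7000 B_seq=7000 B_ack=167
After event 3: A_seq=407 A_ack=7000 B_seq=7000 B_ack=167
After event 4: A_seq=407 A_ack=7146 B_seq=7146 B_ack=167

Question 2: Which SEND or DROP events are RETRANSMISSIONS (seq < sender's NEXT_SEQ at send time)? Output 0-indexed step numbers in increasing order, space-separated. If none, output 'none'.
Step 0: SEND seq=0 -> fresh
Step 2: DROP seq=167 -> fresh
Step 3: SEND seq=235 -> fresh
Step 4: SEND seq=7000 -> fresh

Answer: none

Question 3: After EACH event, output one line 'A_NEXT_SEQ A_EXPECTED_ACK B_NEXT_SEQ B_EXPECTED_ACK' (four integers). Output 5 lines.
167 7000 7000 167
167 7000 7000 167
235 7000 7000 167
407 7000 7000 167
407 7146 7146 167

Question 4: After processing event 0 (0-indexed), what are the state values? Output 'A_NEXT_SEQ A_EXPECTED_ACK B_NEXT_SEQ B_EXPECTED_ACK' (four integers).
After event 0: A_seq=167 A_ack=7000 B_seq=7000 B_ack=167

167 7000 7000 167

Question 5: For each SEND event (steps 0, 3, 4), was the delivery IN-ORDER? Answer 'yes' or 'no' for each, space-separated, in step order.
Step 0: SEND seq=0 -> in-order
Step 3: SEND seq=235 -> out-of-order
Step 4: SEND seq=7000 -> in-order

Answer: yes no yes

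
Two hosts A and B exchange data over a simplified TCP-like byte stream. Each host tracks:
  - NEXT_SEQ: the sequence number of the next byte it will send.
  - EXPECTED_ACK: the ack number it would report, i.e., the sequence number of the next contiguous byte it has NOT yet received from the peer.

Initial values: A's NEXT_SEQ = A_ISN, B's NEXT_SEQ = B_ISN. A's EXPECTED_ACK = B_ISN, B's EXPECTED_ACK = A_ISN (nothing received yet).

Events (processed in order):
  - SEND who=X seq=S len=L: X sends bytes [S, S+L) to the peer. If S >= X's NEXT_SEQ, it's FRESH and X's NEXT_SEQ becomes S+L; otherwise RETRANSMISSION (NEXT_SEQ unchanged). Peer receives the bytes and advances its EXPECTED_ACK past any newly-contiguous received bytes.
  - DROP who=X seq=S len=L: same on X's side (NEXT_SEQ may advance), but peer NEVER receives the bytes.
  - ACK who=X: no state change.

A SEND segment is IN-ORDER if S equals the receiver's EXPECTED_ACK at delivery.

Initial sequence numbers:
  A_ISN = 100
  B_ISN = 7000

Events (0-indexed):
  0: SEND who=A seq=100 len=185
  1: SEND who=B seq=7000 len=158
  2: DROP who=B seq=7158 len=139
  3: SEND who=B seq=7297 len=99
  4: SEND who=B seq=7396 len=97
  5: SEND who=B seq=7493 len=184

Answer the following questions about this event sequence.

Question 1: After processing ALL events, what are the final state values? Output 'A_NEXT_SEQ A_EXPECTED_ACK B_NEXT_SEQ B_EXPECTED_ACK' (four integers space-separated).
After event 0: A_seq=285 A_ack=7000 B_seq=7000 B_ack=285
After event 1: A_seq=285 A_ack=7158 B_seq=7158 B_ack=285
After event 2: A_seq=285 A_ack=7158 B_seq=7297 B_ack=285
After event 3: A_seq=285 A_ack=7158 B_seq=7396 B_ack=285
After event 4: A_seq=285 A_ack=7158 B_seq=7493 B_ack=285
After event 5: A_seq=285 A_ack=7158 B_seq=7677 B_ack=285

Answer: 285 7158 7677 285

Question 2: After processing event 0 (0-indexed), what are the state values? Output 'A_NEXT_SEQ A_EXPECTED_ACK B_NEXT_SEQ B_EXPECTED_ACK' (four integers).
After event 0: A_seq=285 A_ack=7000 B_seq=7000 B_ack=285

285 7000 7000 285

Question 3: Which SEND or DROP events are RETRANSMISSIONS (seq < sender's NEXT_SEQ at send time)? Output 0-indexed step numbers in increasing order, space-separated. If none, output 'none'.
Answer: none

Derivation:
Step 0: SEND seq=100 -> fresh
Step 1: SEND seq=7000 -> fresh
Step 2: DROP seq=7158 -> fresh
Step 3: SEND seq=7297 -> fresh
Step 4: SEND seq=7396 -> fresh
Step 5: SEND seq=7493 -> fresh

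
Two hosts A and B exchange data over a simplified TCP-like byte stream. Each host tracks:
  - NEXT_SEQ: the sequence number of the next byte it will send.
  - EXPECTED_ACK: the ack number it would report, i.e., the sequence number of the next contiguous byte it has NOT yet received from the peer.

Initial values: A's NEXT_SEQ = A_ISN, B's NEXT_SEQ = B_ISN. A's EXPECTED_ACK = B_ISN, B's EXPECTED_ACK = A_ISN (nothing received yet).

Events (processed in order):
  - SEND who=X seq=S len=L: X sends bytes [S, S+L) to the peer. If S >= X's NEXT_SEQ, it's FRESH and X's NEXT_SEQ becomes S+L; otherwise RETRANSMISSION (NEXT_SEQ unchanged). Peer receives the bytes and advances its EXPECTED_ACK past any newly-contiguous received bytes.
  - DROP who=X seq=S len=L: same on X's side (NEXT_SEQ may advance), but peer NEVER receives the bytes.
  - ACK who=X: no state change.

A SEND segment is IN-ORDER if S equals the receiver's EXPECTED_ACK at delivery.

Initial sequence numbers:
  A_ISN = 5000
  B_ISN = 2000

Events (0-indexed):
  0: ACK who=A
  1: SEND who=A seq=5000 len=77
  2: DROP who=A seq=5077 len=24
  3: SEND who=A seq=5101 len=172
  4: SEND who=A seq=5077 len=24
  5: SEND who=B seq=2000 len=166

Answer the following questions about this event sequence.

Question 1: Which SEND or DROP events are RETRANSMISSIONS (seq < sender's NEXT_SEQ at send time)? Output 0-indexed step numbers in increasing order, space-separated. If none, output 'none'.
Answer: 4

Derivation:
Step 1: SEND seq=5000 -> fresh
Step 2: DROP seq=5077 -> fresh
Step 3: SEND seq=5101 -> fresh
Step 4: SEND seq=5077 -> retransmit
Step 5: SEND seq=2000 -> fresh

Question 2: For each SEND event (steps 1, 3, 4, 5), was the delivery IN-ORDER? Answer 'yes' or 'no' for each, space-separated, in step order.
Step 1: SEND seq=5000 -> in-order
Step 3: SEND seq=5101 -> out-of-order
Step 4: SEND seq=5077 -> in-order
Step 5: SEND seq=2000 -> in-order

Answer: yes no yes yes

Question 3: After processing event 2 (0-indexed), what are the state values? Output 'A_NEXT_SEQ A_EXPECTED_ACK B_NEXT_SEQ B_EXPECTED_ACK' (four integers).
After event 0: A_seq=5000 A_ack=2000 B_seq=2000 B_ack=5000
After event 1: A_seq=5077 A_ack=2000 B_seq=2000 B_ack=5077
After event 2: A_seq=5101 A_ack=2000 B_seq=2000 B_ack=5077

5101 2000 2000 5077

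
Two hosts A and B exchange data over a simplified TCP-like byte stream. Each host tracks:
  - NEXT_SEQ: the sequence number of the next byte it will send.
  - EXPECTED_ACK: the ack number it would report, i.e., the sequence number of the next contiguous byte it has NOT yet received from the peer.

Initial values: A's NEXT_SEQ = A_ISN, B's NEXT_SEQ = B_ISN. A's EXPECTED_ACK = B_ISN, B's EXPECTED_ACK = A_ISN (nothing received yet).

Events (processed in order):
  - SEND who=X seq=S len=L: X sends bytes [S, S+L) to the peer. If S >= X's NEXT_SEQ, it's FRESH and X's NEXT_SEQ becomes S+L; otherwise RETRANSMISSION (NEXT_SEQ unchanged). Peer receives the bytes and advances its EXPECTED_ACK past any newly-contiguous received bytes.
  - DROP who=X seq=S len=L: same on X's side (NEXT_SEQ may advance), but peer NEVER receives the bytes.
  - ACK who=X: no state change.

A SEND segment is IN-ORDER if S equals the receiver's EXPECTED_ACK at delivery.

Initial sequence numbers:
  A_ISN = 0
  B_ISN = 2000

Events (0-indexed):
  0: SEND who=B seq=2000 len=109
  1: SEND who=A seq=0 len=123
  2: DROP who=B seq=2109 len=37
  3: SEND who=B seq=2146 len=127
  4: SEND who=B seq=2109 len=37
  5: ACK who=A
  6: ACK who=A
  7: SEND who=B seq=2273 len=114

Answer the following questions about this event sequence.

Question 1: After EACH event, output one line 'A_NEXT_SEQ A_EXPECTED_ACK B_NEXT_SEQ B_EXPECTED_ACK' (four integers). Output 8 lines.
0 2109 2109 0
123 2109 2109 123
123 2109 2146 123
123 2109 2273 123
123 2273 2273 123
123 2273 2273 123
123 2273 2273 123
123 2387 2387 123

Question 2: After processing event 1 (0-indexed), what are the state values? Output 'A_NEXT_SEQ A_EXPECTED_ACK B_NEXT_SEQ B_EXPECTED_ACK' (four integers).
After event 0: A_seq=0 A_ack=2109 B_seq=2109 B_ack=0
After event 1: A_seq=123 A_ack=2109 B_seq=2109 B_ack=123

123 2109 2109 123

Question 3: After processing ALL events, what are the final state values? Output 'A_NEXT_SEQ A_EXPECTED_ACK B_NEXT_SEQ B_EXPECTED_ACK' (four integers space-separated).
Answer: 123 2387 2387 123

Derivation:
After event 0: A_seq=0 A_ack=2109 B_seq=2109 B_ack=0
After event 1: A_seq=123 A_ack=2109 B_seq=2109 B_ack=123
After event 2: A_seq=123 A_ack=2109 B_seq=2146 B_ack=123
After event 3: A_seq=123 A_ack=2109 B_seq=2273 B_ack=123
After event 4: A_seq=123 A_ack=2273 B_seq=2273 B_ack=123
After event 5: A_seq=123 A_ack=2273 B_seq=2273 B_ack=123
After event 6: A_seq=123 A_ack=2273 B_seq=2273 B_ack=123
After event 7: A_seq=123 A_ack=2387 B_seq=2387 B_ack=123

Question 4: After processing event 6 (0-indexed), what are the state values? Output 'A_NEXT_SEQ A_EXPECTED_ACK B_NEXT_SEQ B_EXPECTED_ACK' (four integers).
After event 0: A_seq=0 A_ack=2109 B_seq=2109 B_ack=0
After event 1: A_seq=123 A_ack=2109 B_seq=2109 B_ack=123
After event 2: A_seq=123 A_ack=2109 B_seq=2146 B_ack=123
After event 3: A_seq=123 A_ack=2109 B_seq=2273 B_ack=123
After event 4: A_seq=123 A_ack=2273 B_seq=2273 B_ack=123
After event 5: A_seq=123 A_ack=2273 B_seq=2273 B_ack=123
After event 6: A_seq=123 A_ack=2273 B_seq=2273 B_ack=123

123 2273 2273 123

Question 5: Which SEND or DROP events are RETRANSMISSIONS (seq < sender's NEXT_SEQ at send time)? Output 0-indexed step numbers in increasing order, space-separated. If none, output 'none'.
Step 0: SEND seq=2000 -> fresh
Step 1: SEND seq=0 -> fresh
Step 2: DROP seq=2109 -> fresh
Step 3: SEND seq=2146 -> fresh
Step 4: SEND seq=2109 -> retransmit
Step 7: SEND seq=2273 -> fresh

Answer: 4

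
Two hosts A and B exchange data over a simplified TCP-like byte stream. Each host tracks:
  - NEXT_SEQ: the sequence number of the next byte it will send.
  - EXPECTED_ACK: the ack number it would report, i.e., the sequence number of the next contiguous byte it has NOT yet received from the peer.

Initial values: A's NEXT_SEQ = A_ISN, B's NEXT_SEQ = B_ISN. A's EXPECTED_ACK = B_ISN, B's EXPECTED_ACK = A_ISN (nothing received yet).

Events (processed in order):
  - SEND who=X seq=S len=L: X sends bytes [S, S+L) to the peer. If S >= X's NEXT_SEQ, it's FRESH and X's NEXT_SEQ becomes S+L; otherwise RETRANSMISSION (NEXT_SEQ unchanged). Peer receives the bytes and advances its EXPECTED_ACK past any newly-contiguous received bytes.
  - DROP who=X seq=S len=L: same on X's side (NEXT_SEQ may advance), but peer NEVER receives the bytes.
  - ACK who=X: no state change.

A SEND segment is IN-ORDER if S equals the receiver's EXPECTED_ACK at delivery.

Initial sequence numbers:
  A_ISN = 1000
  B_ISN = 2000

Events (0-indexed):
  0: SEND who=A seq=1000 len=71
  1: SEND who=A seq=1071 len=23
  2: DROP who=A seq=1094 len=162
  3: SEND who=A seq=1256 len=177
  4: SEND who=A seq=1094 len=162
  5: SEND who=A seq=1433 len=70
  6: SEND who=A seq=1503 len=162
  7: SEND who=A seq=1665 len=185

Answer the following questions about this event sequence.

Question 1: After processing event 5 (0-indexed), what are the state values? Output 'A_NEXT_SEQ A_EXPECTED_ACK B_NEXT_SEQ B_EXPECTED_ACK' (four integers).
After event 0: A_seq=1071 A_ack=2000 B_seq=2000 B_ack=1071
After event 1: A_seq=1094 A_ack=2000 B_seq=2000 B_ack=1094
After event 2: A_seq=1256 A_ack=2000 B_seq=2000 B_ack=1094
After event 3: A_seq=1433 A_ack=2000 B_seq=2000 B_ack=1094
After event 4: A_seq=1433 A_ack=2000 B_seq=2000 B_ack=1433
After event 5: A_seq=1503 A_ack=2000 B_seq=2000 B_ack=1503

1503 2000 2000 1503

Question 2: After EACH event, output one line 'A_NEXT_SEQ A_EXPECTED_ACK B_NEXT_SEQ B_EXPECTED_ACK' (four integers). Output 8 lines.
1071 2000 2000 1071
1094 2000 2000 1094
1256 2000 2000 1094
1433 2000 2000 1094
1433 2000 2000 1433
1503 2000 2000 1503
1665 2000 2000 1665
1850 2000 2000 1850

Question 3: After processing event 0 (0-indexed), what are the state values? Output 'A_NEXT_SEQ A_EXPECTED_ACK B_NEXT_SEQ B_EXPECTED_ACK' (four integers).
After event 0: A_seq=1071 A_ack=2000 B_seq=2000 B_ack=1071

1071 2000 2000 1071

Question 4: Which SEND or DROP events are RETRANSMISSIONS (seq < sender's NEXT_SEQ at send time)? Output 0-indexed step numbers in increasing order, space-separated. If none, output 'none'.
Answer: 4

Derivation:
Step 0: SEND seq=1000 -> fresh
Step 1: SEND seq=1071 -> fresh
Step 2: DROP seq=1094 -> fresh
Step 3: SEND seq=1256 -> fresh
Step 4: SEND seq=1094 -> retransmit
Step 5: SEND seq=1433 -> fresh
Step 6: SEND seq=1503 -> fresh
Step 7: SEND seq=1665 -> fresh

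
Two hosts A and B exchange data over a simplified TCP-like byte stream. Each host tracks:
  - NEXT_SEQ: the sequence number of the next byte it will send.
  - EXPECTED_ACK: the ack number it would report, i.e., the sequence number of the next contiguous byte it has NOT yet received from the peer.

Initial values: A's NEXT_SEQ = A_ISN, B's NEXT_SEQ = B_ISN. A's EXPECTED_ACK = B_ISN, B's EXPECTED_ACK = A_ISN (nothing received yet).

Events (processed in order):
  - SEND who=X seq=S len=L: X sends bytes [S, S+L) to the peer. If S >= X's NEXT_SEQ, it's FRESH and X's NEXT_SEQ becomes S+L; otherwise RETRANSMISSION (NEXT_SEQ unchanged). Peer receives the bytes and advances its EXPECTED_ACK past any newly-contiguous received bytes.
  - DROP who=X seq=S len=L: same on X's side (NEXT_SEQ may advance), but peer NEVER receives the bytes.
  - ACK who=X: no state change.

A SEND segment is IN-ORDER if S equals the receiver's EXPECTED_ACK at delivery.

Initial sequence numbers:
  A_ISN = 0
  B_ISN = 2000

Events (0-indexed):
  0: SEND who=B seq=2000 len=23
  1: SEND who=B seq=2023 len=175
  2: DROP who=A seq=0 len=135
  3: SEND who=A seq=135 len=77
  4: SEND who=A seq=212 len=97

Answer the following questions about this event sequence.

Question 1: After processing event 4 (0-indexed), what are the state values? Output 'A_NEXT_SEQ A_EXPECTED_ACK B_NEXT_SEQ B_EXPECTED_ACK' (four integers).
After event 0: A_seq=0 A_ack=2023 B_seq=2023 B_ack=0
After event 1: A_seq=0 A_ack=2198 B_seq=2198 B_ack=0
After event 2: A_seq=135 A_ack=2198 B_seq=2198 B_ack=0
After event 3: A_seq=212 A_ack=2198 B_seq=2198 B_ack=0
After event 4: A_seq=309 A_ack=2198 B_seq=2198 B_ack=0

309 2198 2198 0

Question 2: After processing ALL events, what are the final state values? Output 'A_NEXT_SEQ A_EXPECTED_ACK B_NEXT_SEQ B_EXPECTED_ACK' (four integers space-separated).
Answer: 309 2198 2198 0

Derivation:
After event 0: A_seq=0 A_ack=2023 B_seq=2023 B_ack=0
After event 1: A_seq=0 A_ack=2198 B_seq=2198 B_ack=0
After event 2: A_seq=135 A_ack=2198 B_seq=2198 B_ack=0
After event 3: A_seq=212 A_ack=2198 B_seq=2198 B_ack=0
After event 4: A_seq=309 A_ack=2198 B_seq=2198 B_ack=0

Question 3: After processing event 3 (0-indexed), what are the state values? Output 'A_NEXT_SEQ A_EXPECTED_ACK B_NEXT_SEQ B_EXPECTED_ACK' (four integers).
After event 0: A_seq=0 A_ack=2023 B_seq=2023 B_ack=0
After event 1: A_seq=0 A_ack=2198 B_seq=2198 B_ack=0
After event 2: A_seq=135 A_ack=2198 B_seq=2198 B_ack=0
After event 3: A_seq=212 A_ack=2198 B_seq=2198 B_ack=0

212 2198 2198 0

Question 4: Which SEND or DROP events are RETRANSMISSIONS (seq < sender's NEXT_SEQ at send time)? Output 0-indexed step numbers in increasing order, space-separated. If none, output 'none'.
Answer: none

Derivation:
Step 0: SEND seq=2000 -> fresh
Step 1: SEND seq=2023 -> fresh
Step 2: DROP seq=0 -> fresh
Step 3: SEND seq=135 -> fresh
Step 4: SEND seq=212 -> fresh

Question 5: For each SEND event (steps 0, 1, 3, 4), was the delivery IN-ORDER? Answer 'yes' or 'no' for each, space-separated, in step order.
Answer: yes yes no no

Derivation:
Step 0: SEND seq=2000 -> in-order
Step 1: SEND seq=2023 -> in-order
Step 3: SEND seq=135 -> out-of-order
Step 4: SEND seq=212 -> out-of-order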